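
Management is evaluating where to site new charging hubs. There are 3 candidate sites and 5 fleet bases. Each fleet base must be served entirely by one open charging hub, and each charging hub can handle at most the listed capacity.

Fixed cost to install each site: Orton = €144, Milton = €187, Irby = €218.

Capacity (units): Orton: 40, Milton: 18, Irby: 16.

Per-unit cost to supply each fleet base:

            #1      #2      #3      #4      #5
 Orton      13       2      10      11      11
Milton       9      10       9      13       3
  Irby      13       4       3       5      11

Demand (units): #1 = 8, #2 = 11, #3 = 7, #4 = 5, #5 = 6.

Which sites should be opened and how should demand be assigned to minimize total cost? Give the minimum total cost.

Open {Orton}: #1→Orton 13·8=104, #2→Orton 2·11=22, #3→Orton 10·7=70, #4→Orton 11·5=55, #5→Orton 11·6=66.
Loads: Orton carries 37/40. Service 317; fixed 144; total 461.
Next best feasible plan costs 568.

Minimum total cost: 461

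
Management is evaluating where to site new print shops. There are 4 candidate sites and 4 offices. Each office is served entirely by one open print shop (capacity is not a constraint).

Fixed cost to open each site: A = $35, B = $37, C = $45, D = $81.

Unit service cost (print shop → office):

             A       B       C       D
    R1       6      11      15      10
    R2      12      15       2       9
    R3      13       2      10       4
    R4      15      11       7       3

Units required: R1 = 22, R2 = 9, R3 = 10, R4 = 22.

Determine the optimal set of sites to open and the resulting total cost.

Open A, C and D; minimum total cost 417.

For any fixed open set, each office goes to its cheapest open site; total = fixed + service.
{A, C, D}: R1→A 6·22=132, R2→C 2·9=18, R3→D 4·10=40, R4→D 3·22=66. Service 256; fixed 161; total 417.
{A, B, C, D}: R1→A 6·22=132, R2→C 2·9=18, R3→B 2·10=20, R4→D 3·22=66. Service 236; fixed 198; total 434.
{A, D}: R1→A 6·22=132, R2→D 9·9=81, R3→D 4·10=40, R4→D 3·22=66. Service 319; fixed 116; total 435.
{A}: service 700 + fixed 35 = 735
No other subset beats 417.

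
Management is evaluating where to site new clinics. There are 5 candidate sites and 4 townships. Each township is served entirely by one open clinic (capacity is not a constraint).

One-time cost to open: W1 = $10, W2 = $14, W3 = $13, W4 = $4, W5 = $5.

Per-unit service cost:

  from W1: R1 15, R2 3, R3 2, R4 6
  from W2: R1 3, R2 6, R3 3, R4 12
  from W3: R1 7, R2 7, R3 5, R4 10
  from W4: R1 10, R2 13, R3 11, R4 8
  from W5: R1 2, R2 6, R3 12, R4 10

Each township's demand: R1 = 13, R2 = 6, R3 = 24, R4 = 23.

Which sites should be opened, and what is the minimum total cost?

For any fixed open set, each township goes to its cheapest open site; total = fixed + service.
{W1, W5}: R1→W5 2·13=26, R2→W1 3·6=18, R3→W1 2·24=48, R4→W1 6·23=138. Service 230; fixed 15; total 245.
{W1, W4, W5}: service 230 + fixed 19 = 249
{W1, W3, W5}: service 230 + fixed 28 = 258
{W1, W2, W3, W4, W5}: R1→W5 2·13=26, R2→W1 3·6=18, R3→W1 2·24=48, R4→W1 6·23=138. Service 230; fixed 46; total 276.
No other subset beats 245.

Open W1 and W5; minimum total cost 245.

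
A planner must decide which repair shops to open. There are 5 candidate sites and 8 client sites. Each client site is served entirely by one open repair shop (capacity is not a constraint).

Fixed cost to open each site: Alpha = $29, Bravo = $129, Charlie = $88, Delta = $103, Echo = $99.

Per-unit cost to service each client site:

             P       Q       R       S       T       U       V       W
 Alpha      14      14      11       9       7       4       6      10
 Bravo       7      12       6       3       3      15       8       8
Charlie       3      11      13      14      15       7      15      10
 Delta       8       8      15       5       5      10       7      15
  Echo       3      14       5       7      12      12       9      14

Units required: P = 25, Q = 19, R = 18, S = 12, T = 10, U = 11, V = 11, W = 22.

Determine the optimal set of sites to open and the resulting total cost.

For any fixed open set, each client site goes to its cheapest open site; total = fixed + service.
{Alpha, Delta, Echo}: P→Echo 3·25=75, Q→Delta 8·19=152, R→Echo 5·18=90, S→Delta 5·12=60, T→Delta 5·10=50, U→Alpha 4·11=44, V→Alpha 6·11=66, W→Alpha 10·22=220. Service 757; fixed 231; total 988.
{Alpha, Bravo, Charlie}: service 744 + fixed 246 = 990
{Alpha, Bravo, Echo}: P→Echo 3·25=75, Q→Bravo 12·19=228, R→Echo 5·18=90, S→Bravo 3·12=36, T→Bravo 3·10=30, U→Alpha 4·11=44, V→Alpha 6·11=66, W→Bravo 8·22=176. Service 745; fixed 257; total 1002.
{Alpha, Bravo, Charlie, Delta, Echo}: service 669 + fixed 448 = 1117
No other subset beats 988.

Open Alpha, Delta and Echo; minimum total cost 988.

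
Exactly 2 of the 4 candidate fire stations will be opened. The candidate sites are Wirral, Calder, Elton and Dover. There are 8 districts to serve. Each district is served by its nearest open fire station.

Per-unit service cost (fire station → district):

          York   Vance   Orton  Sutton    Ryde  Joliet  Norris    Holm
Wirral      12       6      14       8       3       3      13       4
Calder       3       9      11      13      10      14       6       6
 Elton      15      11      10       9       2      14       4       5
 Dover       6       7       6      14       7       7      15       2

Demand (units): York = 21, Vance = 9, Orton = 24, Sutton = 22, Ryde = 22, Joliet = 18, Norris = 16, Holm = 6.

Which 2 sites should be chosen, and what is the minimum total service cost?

Choose Elton and Dover; total service cost 777.

With exactly 2 open, each district uses its cheapest among the chosen.
{Elton, Dover}: York→Dover 6·21=126, Vance→Dover 7·9=63, Orton→Dover 6·24=144, Sutton→Elton 9·22=198, Ryde→Elton 2·22=44, Joliet→Dover 7·18=126, Norris→Elton 4·16=64, Holm→Dover 2·6=12. Service cost 777.
{Wirral, Calder}: service cost 797
{Wirral, Dover}: service cost 840
Among all 6 size-2 choices, {Elton, Dover} is lowest.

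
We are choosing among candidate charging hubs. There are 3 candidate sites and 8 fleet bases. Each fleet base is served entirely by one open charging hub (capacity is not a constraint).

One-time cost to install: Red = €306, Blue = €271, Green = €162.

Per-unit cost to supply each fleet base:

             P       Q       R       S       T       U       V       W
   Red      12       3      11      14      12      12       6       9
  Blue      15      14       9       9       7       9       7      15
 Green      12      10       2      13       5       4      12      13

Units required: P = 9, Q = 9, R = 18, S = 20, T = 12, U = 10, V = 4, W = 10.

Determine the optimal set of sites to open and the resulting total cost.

For any fixed open set, each fleet base goes to its cheapest open site; total = fixed + service.
{Green}: P→Green 12·9=108, Q→Green 10·9=90, R→Green 2·18=36, S→Green 13·20=260, T→Green 5·12=60, U→Green 4·10=40, V→Green 12·4=48, W→Green 13·10=130. Service 772; fixed 162; total 934.
{Blue, Green}: service 672 + fixed 433 = 1105
{Red, Green}: service 645 + fixed 468 = 1113
{Red, Blue, Green}: service 565 + fixed 739 = 1304
(All 7 nonempty subsets were checked; Green only is lowest.)

Open Green only; minimum total cost 934.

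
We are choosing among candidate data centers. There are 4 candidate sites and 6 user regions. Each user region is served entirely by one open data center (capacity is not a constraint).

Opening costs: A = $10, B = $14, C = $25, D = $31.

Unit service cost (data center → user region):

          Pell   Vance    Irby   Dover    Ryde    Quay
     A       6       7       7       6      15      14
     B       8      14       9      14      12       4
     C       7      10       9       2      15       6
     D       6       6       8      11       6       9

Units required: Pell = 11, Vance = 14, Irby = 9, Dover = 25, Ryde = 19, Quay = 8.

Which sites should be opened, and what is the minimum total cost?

For any fixed open set, each user region goes to its cheapest open site; total = fixed + service.
{B, C, D}: Pell→D 6·11=66, Vance→D 6·14=84, Irby→D 8·9=72, Dover→C 2·25=50, Ryde→D 6·19=114, Quay→B 4·8=32. Service 418; fixed 70; total 488.
{A, B, C, D}: service 409 + fixed 80 = 489
{C, D}: Pell→D 6·11=66, Vance→D 6·14=84, Irby→D 8·9=72, Dover→C 2·25=50, Ryde→D 6·19=114, Quay→C 6·8=48. Service 434; fixed 56; total 490.
{A}: service 774 + fixed 10 = 784
(All 15 nonempty subsets were checked; B, C and D is lowest.)

Open B, C and D; minimum total cost 488.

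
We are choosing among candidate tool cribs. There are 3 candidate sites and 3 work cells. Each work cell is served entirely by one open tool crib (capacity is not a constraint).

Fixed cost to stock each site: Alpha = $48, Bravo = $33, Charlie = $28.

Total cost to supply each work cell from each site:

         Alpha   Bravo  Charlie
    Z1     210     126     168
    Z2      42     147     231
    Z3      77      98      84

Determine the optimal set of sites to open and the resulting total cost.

Open Alpha and Bravo; minimum total cost 326.

For any fixed open set, each work cell goes to its cheapest open site; total = fixed + service.
{Alpha, Bravo}: Z1→Bravo 126, Z2→Alpha 42, Z3→Alpha 77. Service 245; fixed 81; total 326.
{Alpha, Bravo, Charlie}: Z1→Bravo 126, Z2→Alpha 42, Z3→Alpha 77. Service 245; fixed 109; total 354.
{Alpha, Charlie}: Z1→Charlie 168, Z2→Alpha 42, Z3→Alpha 77. Service 287; fixed 76; total 363.
{Charlie}: service 483 + fixed 28 = 511
No other subset beats 326.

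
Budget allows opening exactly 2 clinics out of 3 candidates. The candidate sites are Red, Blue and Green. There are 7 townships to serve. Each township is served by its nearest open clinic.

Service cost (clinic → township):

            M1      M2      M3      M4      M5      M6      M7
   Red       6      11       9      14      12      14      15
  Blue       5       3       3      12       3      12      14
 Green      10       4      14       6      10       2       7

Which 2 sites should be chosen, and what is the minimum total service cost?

With exactly 2 open, each township uses its cheapest among the chosen.
{Blue, Green}: M1→Blue 5, M2→Blue 3, M3→Blue 3, M4→Green 6, M5→Blue 3, M6→Green 2, M7→Green 7. Service cost 29.
{Red, Green}: service cost 44
{Red, Blue}: service cost 52
Among all 3 size-2 choices, {Blue, Green} is lowest.

Choose Blue and Green; total service cost 29.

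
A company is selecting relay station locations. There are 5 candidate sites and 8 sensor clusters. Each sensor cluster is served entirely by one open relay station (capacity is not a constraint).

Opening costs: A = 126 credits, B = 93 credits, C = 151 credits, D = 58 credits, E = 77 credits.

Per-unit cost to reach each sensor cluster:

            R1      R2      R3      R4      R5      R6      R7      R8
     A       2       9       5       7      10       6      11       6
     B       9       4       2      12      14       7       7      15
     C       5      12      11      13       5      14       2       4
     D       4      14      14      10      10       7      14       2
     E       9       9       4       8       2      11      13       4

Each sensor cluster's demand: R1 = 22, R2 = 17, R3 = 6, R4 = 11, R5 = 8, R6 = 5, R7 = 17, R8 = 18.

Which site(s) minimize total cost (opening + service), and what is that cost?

For any fixed open set, each sensor cluster goes to its cheapest open site; total = fixed + service.
{B, D, E}: R1→D 4·22=88, R2→B 4·17=68, R3→B 2·6=12, R4→E 8·11=88, R5→E 2·8=16, R6→B 7·5=35, R7→B 7·17=119, R8→D 2·18=36. Service 462; fixed 228; total 690.
{B, D}: service 548 + fixed 151 = 699
{B, C, D}: service 423 + fixed 302 = 725
{A, B, C, D, E}: service 317 + fixed 505 = 822
No other subset beats 690.

Open B, D and E; minimum total cost 690.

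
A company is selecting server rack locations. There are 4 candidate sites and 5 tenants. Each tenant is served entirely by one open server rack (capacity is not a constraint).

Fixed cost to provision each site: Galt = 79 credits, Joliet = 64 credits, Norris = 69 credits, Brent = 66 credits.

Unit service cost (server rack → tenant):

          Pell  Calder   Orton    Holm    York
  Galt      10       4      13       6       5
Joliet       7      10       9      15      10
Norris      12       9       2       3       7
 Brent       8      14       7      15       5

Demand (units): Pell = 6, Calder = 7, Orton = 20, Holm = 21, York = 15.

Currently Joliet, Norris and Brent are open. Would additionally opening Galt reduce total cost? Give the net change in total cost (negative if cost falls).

Current service cost with {Joliet, Norris, Brent}: 283.
Adding Galt: each tenant re-picks its cheapest; new service cost 248, saving 35.
Extra fixed cost: 79. Net change = 79 − 35 = 44.
(Totals: 482 → 526.)

No — net change +44 (cost rises by 44).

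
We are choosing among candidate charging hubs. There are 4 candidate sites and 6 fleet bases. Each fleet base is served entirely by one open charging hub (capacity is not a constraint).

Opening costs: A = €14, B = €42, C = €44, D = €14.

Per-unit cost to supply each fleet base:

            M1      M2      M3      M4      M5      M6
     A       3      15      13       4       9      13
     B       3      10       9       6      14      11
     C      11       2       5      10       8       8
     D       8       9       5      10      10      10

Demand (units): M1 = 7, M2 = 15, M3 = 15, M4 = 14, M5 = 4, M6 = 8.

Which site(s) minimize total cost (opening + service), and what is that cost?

Open A and C; minimum total cost 336.

For any fixed open set, each fleet base goes to its cheapest open site; total = fixed + service.
{A, C}: M1→A 3·7=21, M2→C 2·15=30, M3→C 5·15=75, M4→A 4·14=56, M5→C 8·4=32, M6→C 8·8=64. Service 278; fixed 58; total 336.
{A, C, D}: service 278 + fixed 72 = 350
{A, B, C}: service 278 + fixed 100 = 378
{A, B, C, D}: service 278 + fixed 114 = 392
(All 15 nonempty subsets were checked; A and C is lowest.)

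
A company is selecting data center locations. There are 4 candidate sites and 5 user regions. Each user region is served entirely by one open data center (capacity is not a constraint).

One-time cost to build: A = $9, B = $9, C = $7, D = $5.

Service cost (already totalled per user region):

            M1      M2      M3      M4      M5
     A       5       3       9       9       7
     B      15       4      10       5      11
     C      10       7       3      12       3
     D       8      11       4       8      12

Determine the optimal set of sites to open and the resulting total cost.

For any fixed open set, each user region goes to its cheapest open site; total = fixed + service.
{A, C}: M1→A 5, M2→A 3, M3→C 3, M4→A 9, M5→C 3. Service 23; fixed 16; total 39.
{A, D}: service 27 + fixed 14 = 41
{B, C}: M1→C 10, M2→B 4, M3→C 3, M4→B 5, M5→C 3. Service 25; fixed 16; total 41.
{A, B, C, D}: service 19 + fixed 30 = 49
No other subset beats 39.

Open A and C; minimum total cost 39.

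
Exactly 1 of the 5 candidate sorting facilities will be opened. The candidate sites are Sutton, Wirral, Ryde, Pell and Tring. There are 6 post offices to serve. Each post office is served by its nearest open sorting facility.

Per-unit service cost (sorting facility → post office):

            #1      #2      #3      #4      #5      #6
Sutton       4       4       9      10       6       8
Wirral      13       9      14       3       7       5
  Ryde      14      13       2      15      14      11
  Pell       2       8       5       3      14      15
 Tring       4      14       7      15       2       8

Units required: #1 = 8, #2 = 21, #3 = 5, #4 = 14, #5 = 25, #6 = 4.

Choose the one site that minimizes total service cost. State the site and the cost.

With exactly 1 open, each post office uses its cheapest among the chosen.
{Sutton}: #1→Sutton 4·8=32, #2→Sutton 4·21=84, #3→Sutton 9·5=45, #4→Sutton 10·14=140, #5→Sutton 6·25=150, #6→Sutton 8·4=32. Service cost 483.
{Wirral}: service cost 600
{Tring}: service cost 653
Among all 5 size-1 choices, {Sutton} is lowest.

Choose Sutton only; total service cost 483.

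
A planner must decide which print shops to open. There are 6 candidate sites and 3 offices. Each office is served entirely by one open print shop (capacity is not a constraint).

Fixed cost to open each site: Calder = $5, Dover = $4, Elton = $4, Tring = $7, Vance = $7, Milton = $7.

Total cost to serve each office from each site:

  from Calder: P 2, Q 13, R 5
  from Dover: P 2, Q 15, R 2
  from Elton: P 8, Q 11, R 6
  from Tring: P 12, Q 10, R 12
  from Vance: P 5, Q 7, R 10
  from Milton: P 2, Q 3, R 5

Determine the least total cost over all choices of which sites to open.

For any fixed open set, each office goes to its cheapest open site; total = fixed + service.
{Milton}: P→Milton 2, Q→Milton 3, R→Milton 5. Service 10; fixed 7; total 17.
{Dover, Milton}: service 7 + fixed 11 = 18
{Elton, Milton}: service 10 + fixed 11 = 21
{Calder, Dover, Elton, Tring, Vance, Milton}: service 7 + fixed 34 = 41
No other subset beats 17.

Minimum total cost: 17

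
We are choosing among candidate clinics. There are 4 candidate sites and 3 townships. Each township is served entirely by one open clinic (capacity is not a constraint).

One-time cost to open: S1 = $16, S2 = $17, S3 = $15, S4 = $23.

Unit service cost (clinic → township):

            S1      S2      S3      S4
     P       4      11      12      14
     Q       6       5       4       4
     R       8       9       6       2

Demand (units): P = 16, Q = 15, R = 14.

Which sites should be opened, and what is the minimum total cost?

Open S1 and S4; minimum total cost 191.

For any fixed open set, each township goes to its cheapest open site; total = fixed + service.
{S1, S4}: P→S1 4·16=64, Q→S4 4·15=60, R→S4 2·14=28. Service 152; fixed 39; total 191.
{S1, S3, S4}: service 152 + fixed 54 = 206
{S1, S2, S4}: service 152 + fixed 56 = 208
{S1, S2, S3, S4}: P→S1 4·16=64, Q→S3 4·15=60, R→S4 2·14=28. Service 152; fixed 71; total 223.
(All 15 nonempty subsets were checked; S1 and S4 is lowest.)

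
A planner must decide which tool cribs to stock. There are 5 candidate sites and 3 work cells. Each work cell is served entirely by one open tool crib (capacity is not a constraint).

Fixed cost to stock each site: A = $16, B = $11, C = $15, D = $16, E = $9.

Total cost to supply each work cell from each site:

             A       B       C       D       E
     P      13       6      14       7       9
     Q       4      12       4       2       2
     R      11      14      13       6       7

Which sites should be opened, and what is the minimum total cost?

Open E only; minimum total cost 27.

For any fixed open set, each work cell goes to its cheapest open site; total = fixed + service.
{E}: P→E 9, Q→E 2, R→E 7. Service 18; fixed 9; total 27.
{D}: P→D 7, Q→D 2, R→D 6. Service 15; fixed 16; total 31.
{B, E}: service 15 + fixed 20 = 35
{A, B, C, D, E}: service 14 + fixed 67 = 81
No other subset beats 27.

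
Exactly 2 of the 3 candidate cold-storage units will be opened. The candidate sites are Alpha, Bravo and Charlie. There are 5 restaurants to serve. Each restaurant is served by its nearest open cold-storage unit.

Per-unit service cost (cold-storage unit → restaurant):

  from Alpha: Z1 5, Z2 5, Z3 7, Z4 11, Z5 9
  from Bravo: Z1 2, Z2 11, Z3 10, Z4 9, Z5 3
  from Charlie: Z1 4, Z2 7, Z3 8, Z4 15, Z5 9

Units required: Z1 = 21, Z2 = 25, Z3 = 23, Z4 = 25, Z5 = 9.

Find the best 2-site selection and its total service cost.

With exactly 2 open, each restaurant uses its cheapest among the chosen.
{Alpha, Bravo}: Z1→Bravo 2·21=42, Z2→Alpha 5·25=125, Z3→Alpha 7·23=161, Z4→Bravo 9·25=225, Z5→Bravo 3·9=27. Service cost 580.
{Bravo, Charlie}: service cost 653
{Alpha, Charlie}: service cost 726
Among all 3 size-2 choices, {Alpha, Bravo} is lowest.

Choose Alpha and Bravo; total service cost 580.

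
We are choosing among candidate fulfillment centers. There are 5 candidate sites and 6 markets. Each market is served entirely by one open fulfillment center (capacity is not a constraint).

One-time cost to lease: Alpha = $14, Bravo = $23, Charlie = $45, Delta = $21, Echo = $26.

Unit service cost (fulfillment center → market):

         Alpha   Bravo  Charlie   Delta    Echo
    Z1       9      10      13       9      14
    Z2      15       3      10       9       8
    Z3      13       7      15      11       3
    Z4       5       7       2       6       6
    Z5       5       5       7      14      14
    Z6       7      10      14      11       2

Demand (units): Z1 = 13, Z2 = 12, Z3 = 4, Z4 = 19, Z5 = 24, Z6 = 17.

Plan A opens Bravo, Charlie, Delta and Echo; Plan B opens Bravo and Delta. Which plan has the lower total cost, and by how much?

Plan A: {Bravo, Charlie, Delta, Echo}: Z1→Delta 9·13=117, Z2→Bravo 3·12=36, Z3→Echo 3·4=12, Z4→Charlie 2·19=38, Z5→Bravo 5·24=120, Z6→Echo 2·17=34. Service 357; fixed 115; total 472.
Plan B: {Bravo, Delta}: Z1→Delta 9·13=117, Z2→Bravo 3·12=36, Z3→Bravo 7·4=28, Z4→Delta 6·19=114, Z5→Bravo 5·24=120, Z6→Bravo 10·17=170. Service 585; fixed 44; total 629.
Difference: |472 − 629| = 157.

Plan A is cheaper by 157.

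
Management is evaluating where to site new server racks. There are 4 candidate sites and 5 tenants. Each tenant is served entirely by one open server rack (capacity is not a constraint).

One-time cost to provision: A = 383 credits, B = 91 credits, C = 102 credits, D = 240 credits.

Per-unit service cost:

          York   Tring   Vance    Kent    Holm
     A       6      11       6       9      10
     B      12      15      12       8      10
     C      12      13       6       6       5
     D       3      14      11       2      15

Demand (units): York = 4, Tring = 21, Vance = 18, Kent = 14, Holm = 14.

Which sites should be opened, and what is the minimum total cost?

For any fixed open set, each tenant goes to its cheapest open site; total = fixed + service.
{C}: York→C 12·4=48, Tring→C 13·21=273, Vance→C 6·18=108, Kent→C 6·14=84, Holm→C 5·14=70. Service 583; fixed 102; total 685.
{B, C}: service 583 + fixed 193 = 776
{C, D}: service 491 + fixed 342 = 833
{A, B, C, D}: York→D 3·4=12, Tring→A 11·21=231, Vance→A 6·18=108, Kent→D 2·14=28, Holm→C 5·14=70. Service 449; fixed 816; total 1265.
No other subset beats 685.

Open C only; minimum total cost 685.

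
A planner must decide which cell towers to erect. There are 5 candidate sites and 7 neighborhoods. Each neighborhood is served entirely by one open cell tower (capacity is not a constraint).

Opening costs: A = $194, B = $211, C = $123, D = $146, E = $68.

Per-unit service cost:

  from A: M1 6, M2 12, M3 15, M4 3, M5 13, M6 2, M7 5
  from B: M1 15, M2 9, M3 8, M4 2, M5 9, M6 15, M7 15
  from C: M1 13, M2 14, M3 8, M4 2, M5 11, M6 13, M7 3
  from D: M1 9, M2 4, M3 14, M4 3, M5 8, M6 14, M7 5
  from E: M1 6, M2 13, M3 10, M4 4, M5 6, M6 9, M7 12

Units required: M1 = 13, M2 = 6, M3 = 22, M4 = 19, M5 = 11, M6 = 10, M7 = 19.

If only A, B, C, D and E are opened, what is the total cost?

Total cost: 1201

Each neighborhood is assigned to its cheapest site among the open ones.
{A, B, C, D, E}: M1→A 6·13=78, M2→D 4·6=24, M3→B 8·22=176, M4→B 2·19=38, M5→E 6·11=66, M6→A 2·10=20, M7→C 3·19=57. Service 459; fixed 742; total 1201.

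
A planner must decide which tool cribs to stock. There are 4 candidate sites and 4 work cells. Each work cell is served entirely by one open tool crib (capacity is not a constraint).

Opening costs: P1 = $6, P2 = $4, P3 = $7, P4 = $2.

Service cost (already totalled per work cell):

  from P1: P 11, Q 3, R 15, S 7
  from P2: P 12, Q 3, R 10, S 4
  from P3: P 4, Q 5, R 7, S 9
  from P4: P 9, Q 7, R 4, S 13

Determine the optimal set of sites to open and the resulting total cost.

Open P2 and P4; minimum total cost 26.

For any fixed open set, each work cell goes to its cheapest open site; total = fixed + service.
{P2, P4}: P→P4 9, Q→P2 3, R→P4 4, S→P2 4. Service 20; fixed 6; total 26.
{P2, P3, P4}: service 15 + fixed 13 = 28
{P2, P3}: service 18 + fixed 11 = 29
{P1, P2, P3, P4}: P→P3 4, Q→P1 3, R→P4 4, S→P2 4. Service 15; fixed 19; total 34.
No other subset beats 26.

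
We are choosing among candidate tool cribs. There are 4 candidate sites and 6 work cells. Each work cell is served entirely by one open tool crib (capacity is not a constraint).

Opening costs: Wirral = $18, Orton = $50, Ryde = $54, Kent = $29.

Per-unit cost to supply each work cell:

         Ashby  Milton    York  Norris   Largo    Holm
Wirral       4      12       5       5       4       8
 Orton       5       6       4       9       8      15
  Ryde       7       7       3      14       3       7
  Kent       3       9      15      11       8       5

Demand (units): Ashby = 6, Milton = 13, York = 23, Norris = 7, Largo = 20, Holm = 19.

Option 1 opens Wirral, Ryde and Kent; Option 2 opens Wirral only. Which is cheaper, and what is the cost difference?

Option 1: {Wirral, Ryde, Kent}: Ashby→Kent 3·6=18, Milton→Ryde 7·13=91, York→Ryde 3·23=69, Norris→Wirral 5·7=35, Largo→Ryde 3·20=60, Holm→Kent 5·19=95. Service 368; fixed 101; total 469.
Option 2: {Wirral}: Ashby→Wirral 4·6=24, Milton→Wirral 12·13=156, York→Wirral 5·23=115, Norris→Wirral 5·7=35, Largo→Wirral 4·20=80, Holm→Wirral 8·19=152. Service 562; fixed 18; total 580.
Difference: |469 − 580| = 111.

Option 1 is cheaper by 111.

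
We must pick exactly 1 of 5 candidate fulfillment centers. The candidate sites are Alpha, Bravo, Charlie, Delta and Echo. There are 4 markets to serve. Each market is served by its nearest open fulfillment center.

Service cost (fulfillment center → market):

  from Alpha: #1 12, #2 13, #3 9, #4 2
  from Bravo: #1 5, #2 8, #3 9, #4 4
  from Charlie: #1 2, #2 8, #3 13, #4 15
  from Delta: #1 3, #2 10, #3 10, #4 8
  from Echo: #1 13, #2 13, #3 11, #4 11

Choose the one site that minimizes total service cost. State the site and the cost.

Choose Bravo only; total service cost 26.

With exactly 1 open, each market uses its cheapest among the chosen.
{Bravo}: #1→Bravo 5, #2→Bravo 8, #3→Bravo 9, #4→Bravo 4. Service cost 26.
{Delta}: service cost 31
{Alpha}: service cost 36
Among all 5 size-1 choices, {Bravo} is lowest.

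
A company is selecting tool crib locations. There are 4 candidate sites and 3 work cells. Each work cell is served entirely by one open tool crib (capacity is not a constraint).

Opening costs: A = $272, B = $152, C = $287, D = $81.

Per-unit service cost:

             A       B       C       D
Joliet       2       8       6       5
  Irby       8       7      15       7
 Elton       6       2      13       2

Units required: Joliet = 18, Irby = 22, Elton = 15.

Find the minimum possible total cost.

For any fixed open set, each work cell goes to its cheapest open site; total = fixed + service.
{D}: Joliet→D 5·18=90, Irby→D 7·22=154, Elton→D 2·15=30. Service 274; fixed 81; total 355.
{B}: service 328 + fixed 152 = 480
{B, D}: service 274 + fixed 233 = 507
{A, B, C, D}: service 220 + fixed 792 = 1012
No other subset beats 355.

Minimum total cost: 355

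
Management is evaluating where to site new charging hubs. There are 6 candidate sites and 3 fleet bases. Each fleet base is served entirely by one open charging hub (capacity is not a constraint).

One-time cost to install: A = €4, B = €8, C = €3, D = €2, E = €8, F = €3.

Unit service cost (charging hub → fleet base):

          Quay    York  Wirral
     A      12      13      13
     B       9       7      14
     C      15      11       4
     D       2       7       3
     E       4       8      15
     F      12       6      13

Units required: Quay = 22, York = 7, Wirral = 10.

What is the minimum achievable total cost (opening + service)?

For any fixed open set, each fleet base goes to its cheapest open site; total = fixed + service.
{D, F}: Quay→D 2·22=44, York→F 6·7=42, Wirral→D 3·10=30. Service 116; fixed 5; total 121.
{C, D, F}: service 116 + fixed 8 = 124
{A, D, F}: Quay→D 2·22=44, York→F 6·7=42, Wirral→D 3·10=30. Service 116; fixed 9; total 125.
{A, B, C, D, E, F}: Quay→D 2·22=44, York→F 6·7=42, Wirral→D 3·10=30. Service 116; fixed 28; total 144.
No other subset beats 121.

Minimum total cost: 121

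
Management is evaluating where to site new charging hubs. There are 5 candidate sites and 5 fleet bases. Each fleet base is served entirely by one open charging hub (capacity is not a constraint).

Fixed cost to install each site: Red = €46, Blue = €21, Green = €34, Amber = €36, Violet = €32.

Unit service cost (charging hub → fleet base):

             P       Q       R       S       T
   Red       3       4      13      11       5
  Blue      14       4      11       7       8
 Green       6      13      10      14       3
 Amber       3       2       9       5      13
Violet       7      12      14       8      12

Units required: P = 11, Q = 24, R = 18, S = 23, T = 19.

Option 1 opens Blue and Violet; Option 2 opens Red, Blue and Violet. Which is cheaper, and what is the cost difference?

Option 2 is cheaper by 55.

Option 1: {Blue, Violet}: P→Violet 7·11=77, Q→Blue 4·24=96, R→Blue 11·18=198, S→Blue 7·23=161, T→Blue 8·19=152. Service 684; fixed 53; total 737.
Option 2: {Red, Blue, Violet}: P→Red 3·11=33, Q→Red 4·24=96, R→Blue 11·18=198, S→Blue 7·23=161, T→Red 5·19=95. Service 583; fixed 99; total 682.
Difference: |737 − 682| = 55.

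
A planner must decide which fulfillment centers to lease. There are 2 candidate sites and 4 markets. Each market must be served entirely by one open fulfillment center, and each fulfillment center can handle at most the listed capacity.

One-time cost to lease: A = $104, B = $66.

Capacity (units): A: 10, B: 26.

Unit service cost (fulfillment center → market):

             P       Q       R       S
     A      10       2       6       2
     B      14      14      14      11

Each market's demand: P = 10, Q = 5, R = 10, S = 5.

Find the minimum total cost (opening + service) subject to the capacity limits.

Open {A, B}: P→B 14·10=140, Q→A 2·5=10, R→B 14·10=140, S→A 2·5=10.
Loads: A carries 10/10, B carries 20/26. Service 300; fixed 170; total 470.
Next best feasible plan costs 495.

Minimum total cost: 470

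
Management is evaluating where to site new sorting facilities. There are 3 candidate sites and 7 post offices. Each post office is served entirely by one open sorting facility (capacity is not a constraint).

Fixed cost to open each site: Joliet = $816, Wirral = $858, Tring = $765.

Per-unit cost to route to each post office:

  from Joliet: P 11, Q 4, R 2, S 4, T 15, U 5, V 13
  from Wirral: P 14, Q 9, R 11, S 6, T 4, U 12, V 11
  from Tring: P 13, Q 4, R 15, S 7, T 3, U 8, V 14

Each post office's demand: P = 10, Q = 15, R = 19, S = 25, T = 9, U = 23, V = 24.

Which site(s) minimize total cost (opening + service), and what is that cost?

Open Joliet only; minimum total cost 1686.

For any fixed open set, each post office goes to its cheapest open site; total = fixed + service.
{Joliet}: P→Joliet 11·10=110, Q→Joliet 4·15=60, R→Joliet 2·19=38, S→Joliet 4·25=100, T→Joliet 15·9=135, U→Joliet 5·23=115, V→Joliet 13·24=312. Service 870; fixed 816; total 1686.
{Tring}: service 1197 + fixed 765 = 1962
{Wirral}: service 1210 + fixed 858 = 2068
{Joliet, Wirral, Tring}: service 714 + fixed 2439 = 3153
(All 7 nonempty subsets were checked; Joliet only is lowest.)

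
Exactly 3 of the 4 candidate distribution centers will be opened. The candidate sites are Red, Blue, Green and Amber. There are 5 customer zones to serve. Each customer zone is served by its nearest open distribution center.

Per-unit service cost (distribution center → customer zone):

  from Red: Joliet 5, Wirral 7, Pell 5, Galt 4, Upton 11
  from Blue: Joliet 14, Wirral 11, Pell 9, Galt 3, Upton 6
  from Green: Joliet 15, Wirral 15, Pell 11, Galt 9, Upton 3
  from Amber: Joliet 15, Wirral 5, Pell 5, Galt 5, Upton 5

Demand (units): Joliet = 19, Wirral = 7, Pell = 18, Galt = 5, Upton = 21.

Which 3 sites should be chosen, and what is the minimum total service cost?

With exactly 3 open, each customer zone uses its cheapest among the chosen.
{Red, Green, Amber}: Joliet→Red 5·19=95, Wirral→Amber 5·7=35, Pell→Red 5·18=90, Galt→Red 4·5=20, Upton→Green 3·21=63. Service cost 303.
{Red, Blue, Green}: service cost 312
{Red, Blue, Amber}: service cost 340
Among all 4 size-3 choices, {Red, Green, Amber} is lowest.

Choose Red, Green and Amber; total service cost 303.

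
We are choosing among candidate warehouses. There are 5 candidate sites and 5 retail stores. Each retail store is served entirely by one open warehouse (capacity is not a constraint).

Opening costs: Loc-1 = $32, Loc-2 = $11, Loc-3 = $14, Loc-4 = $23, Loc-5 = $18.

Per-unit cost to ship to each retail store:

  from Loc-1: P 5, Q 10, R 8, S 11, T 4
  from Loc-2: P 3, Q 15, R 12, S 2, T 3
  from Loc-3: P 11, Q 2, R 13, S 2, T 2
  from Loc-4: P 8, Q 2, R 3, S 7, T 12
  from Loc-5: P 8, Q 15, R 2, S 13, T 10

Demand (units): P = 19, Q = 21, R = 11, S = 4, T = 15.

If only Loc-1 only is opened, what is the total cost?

Total cost: 529

Each retail store is assigned to its cheapest site among the open ones.
{Loc-1}: P→Loc-1 5·19=95, Q→Loc-1 10·21=210, R→Loc-1 8·11=88, S→Loc-1 11·4=44, T→Loc-1 4·15=60. Service 497; fixed 32; total 529.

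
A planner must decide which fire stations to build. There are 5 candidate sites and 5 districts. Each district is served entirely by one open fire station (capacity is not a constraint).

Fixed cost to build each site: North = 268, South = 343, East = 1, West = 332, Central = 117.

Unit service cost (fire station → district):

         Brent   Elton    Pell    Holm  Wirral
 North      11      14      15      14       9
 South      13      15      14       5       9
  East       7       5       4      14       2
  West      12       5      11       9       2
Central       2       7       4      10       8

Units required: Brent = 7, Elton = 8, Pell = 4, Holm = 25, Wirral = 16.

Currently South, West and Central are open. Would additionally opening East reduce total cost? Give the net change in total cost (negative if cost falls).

Current service cost with {South, West, Central}: 227.
Adding East: each district re-picks its cheapest; new service cost 227, saving 0.
Extra fixed cost: 1. Net change = 1 − 0 = 1.
(Totals: 1019 → 1020.)

No — net change +1 (cost rises by 1).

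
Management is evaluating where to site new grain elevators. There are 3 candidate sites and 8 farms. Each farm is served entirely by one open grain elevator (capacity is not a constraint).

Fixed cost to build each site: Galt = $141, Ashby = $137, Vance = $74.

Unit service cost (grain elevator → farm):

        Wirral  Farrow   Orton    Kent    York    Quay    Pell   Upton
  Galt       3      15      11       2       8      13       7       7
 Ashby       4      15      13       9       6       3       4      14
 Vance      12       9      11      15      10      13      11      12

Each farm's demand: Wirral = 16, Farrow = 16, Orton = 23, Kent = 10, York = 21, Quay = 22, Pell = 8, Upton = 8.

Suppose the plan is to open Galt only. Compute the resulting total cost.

Each farm is assigned to its cheapest site among the open ones.
{Galt}: Wirral→Galt 3·16=48, Farrow→Galt 15·16=240, Orton→Galt 11·23=253, Kent→Galt 2·10=20, York→Galt 8·21=168, Quay→Galt 13·22=286, Pell→Galt 7·8=56, Upton→Galt 7·8=56. Service 1127; fixed 141; total 1268.

Total cost: 1268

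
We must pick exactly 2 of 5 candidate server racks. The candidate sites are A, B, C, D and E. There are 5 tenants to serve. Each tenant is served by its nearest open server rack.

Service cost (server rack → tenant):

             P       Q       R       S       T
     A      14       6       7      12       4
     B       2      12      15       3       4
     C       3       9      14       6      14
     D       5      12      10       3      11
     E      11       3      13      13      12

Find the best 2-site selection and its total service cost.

With exactly 2 open, each tenant uses its cheapest among the chosen.
{A, B}: P→B 2, Q→A 6, R→A 7, S→B 3, T→A 4. Service cost 22.
{A, D}: service cost 25
{B, E}: service cost 25
Among all 10 size-2 choices, {A, B} is lowest.

Choose A and B; total service cost 22.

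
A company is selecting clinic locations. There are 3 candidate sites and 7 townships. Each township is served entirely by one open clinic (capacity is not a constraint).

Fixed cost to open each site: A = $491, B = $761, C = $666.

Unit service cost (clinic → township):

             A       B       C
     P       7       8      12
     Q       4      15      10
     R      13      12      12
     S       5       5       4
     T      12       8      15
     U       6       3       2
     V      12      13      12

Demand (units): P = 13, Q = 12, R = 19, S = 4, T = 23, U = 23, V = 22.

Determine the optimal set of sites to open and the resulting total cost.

For any fixed open set, each township goes to its cheapest open site; total = fixed + service.
{A}: P→A 7·13=91, Q→A 4·12=48, R→A 13·19=247, S→A 5·4=20, T→A 12·23=276, U→A 6·23=138, V→A 12·22=264. Service 1084; fixed 491; total 1575.
{B}: service 1071 + fixed 761 = 1832
{C}: P→C 12·13=156, Q→C 10·12=120, R→C 12·19=228, S→C 4·4=16, T→C 15·23=345, U→C 2·23=46, V→C 12·22=264. Service 1175; fixed 666; total 1841.
{A, B, C}: service 877 + fixed 1918 = 2795
No other subset beats 1575.

Open A only; minimum total cost 1575.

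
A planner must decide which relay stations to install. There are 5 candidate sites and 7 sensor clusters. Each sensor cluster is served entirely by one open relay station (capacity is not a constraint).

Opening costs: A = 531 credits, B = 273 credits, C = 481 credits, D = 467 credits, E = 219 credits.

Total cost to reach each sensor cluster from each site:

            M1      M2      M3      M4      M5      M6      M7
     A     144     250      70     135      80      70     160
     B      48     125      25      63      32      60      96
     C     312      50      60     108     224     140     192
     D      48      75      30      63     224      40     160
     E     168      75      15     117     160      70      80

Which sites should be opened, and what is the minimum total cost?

For any fixed open set, each sensor cluster goes to its cheapest open site; total = fixed + service.
{B}: M1→B 48, M2→B 125, M3→B 25, M4→B 63, M5→B 32, M6→B 60, M7→B 96. Service 449; fixed 273; total 722.
{B, E}: M1→B 48, M2→E 75, M3→E 15, M4→B 63, M5→B 32, M6→B 60, M7→E 80. Service 373; fixed 492; total 865.
{E}: service 685 + fixed 219 = 904
{A, B, C, D, E}: service 328 + fixed 1971 = 2299
No other subset beats 722.

Open B only; minimum total cost 722.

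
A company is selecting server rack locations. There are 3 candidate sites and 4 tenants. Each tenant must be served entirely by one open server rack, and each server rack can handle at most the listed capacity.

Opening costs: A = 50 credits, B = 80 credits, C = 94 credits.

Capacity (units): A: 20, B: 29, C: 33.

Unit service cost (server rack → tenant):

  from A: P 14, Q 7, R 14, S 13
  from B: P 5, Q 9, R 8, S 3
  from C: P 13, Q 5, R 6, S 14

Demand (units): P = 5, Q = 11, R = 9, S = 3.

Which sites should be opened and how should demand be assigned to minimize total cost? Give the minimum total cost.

Minimum total cost: 285

Open {B}: P→B 5·5=25, Q→B 9·11=99, R→B 8·9=72, S→B 3·3=9.
Loads: B carries 28/29. Service 205; fixed 80; total 285.
Next best feasible plan costs 310.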